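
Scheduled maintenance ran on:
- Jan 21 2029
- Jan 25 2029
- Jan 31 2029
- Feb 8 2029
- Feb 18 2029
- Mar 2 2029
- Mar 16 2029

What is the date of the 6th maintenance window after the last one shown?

Gaps: 4, 6, 8, 10, 12, 14 days — each gap is 2 larger than the previous one.
Next gap: 16 days. Mar 16 2029 + 16 days = Apr 1 2029.
Next gap: 18 days. Apr 1 2029 + 18 days = Apr 19 2029.
Next gap: 20 days. Apr 19 2029 + 20 days = May 9 2029.
Next gap: 22 days. May 9 2029 + 22 days = May 31 2029.
Next gap: 24 days. May 31 2029 + 24 days = Jun 24 2029.
Next gap: 26 days. Jun 24 2029 + 26 days = Jul 20 2029.

Jul 20 2029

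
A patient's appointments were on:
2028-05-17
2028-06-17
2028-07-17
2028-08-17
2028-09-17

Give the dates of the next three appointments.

2028-10-17, 2028-11-17, 2028-12-17

Gaps: 31, 30, 31, 31 days — not constant. Every event is on the 17th of the month.
Pattern: the 17th of each month.
Next: October 2028 → 2028-10-17.
November 2028: 2028-11-17.
Next: December 2028 → 2028-12-17.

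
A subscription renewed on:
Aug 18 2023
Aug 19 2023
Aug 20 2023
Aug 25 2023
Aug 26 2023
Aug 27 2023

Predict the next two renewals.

Gaps: 1, 1, 5, 1, 1 days — not constant, but cyclic with period 3.
The events fall on every Friday, Saturday and Sunday.
The following Friday is Sep 1 2023.
The following Saturday is Sep 2 2023.

Sep 1 2023, Sep 2 2023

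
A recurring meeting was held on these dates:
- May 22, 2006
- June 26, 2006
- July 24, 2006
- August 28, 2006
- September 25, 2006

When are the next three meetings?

All dates are Mondays, 35, 28, 35, 28 days apart.
Specifically, the 4th Monday of each month.
October 2006 — 4th Monday is October 23, 2006.
November 2006 — 4th Monday is November 27, 2006.
December 2006 — 4th Monday is December 25, 2006.

October 23, 2006; November 27, 2006; December 25, 2006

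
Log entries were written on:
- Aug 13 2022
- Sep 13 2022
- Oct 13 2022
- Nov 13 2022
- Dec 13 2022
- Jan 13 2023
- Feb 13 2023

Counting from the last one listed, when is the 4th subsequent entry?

Jun 13 2023

Each date is the 13th; the gaps (31, 30, 31, 30, 31, 31) track the month lengths.
The rule is the 13th of each month.
March 2023: Mar 13 2023.
April 2023: Apr 13 2023.
Next: May 2023 → May 13 2023.
June 2023: Jun 13 2023.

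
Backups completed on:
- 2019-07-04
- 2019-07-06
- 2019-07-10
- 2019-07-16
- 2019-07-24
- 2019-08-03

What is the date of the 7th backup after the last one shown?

2019-12-07

The spacing grows by 2 each time: 2, 4, 6, 8, 10 days.
Next gap: 12 days. 2019-08-03 + 12 days = 2019-08-15.
Next gap: 14 days. 2019-08-15 + 14 days = 2019-08-29.
Next gap: 16 days. 2019-08-29 + 16 days = 2019-09-14.
Next gap: 18 days. 2019-09-14 + 18 days = 2019-10-02.
Next gap: 20 days. 2019-10-02 + 20 days = 2019-10-22.
Next gap: 22 days. 2019-10-22 + 22 days = 2019-11-13.
Next gap: 24 days. 2019-11-13 + 24 days = 2019-12-07.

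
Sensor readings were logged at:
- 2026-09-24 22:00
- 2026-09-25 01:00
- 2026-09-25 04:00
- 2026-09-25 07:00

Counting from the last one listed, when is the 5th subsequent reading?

Spacing: 3, 3, 3 h — constant 3 h.
2026-09-25 07:00 + 3 h = 2026-09-25 10:00.
2026-09-25 10:00 + 3 h = 2026-09-25 13:00.
2026-09-25 13:00 + 3 h = 2026-09-25 16:00.
2026-09-25 16:00 + 3 h = 2026-09-25 19:00.
2026-09-25 19:00 + 3 h = 2026-09-25 22:00.

2026-09-25 22:00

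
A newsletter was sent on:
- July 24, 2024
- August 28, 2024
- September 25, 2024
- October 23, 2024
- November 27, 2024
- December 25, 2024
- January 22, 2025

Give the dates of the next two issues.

Gaps: 35, 28, 28, 35, 28, 28 days — a mix of 28 and 35. Every date is a Wednesday.
Each is the 4th Wednesday of its month.
4th Wednesday of February 2025: February 26, 2025.
4th Wednesday of March 2025: March 26, 2025.

February 26, 2025; March 26, 2025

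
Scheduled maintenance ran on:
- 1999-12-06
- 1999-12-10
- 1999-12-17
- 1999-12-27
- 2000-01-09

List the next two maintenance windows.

Gaps: 4, 7, 10, 13 days — each gap is 3 larger than the previous one.
Next gap: 16 days. 2000-01-09 + 16 days = 2000-01-25.
Next gap: 19 days. 2000-01-25 + 19 days = 2000-02-13.

2000-01-25, 2000-02-13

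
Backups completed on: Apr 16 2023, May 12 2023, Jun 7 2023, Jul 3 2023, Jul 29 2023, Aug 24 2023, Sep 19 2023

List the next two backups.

Every event comes 26 days after the last (26, 26, 26, 26, 26, 26).
Sep 19 2023 + 26 days = Oct 15 2023.
Oct 15 2023 + 26 days = Nov 10 2023.

Oct 15 2023, Nov 10 2023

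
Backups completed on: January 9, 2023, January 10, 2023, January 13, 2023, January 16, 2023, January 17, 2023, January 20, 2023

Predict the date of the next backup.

Gaps: 1, 3, 3, 1, 3 days — not constant, but cyclic with period 3.
The events fall on every Monday, Tuesday and Friday.
Next Monday: January 23, 2023.

January 23, 2023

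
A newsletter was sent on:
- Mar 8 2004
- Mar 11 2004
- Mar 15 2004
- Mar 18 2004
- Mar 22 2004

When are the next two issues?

Mar 25 2004, Mar 29 2004

Every event lands on a Monday or Thursday (gaps cycle 3, 4, 3, 4).
So the schedule is: every Monday and Thursday.
The following Thursday is Mar 25 2004.
The following Monday is Mar 29 2004.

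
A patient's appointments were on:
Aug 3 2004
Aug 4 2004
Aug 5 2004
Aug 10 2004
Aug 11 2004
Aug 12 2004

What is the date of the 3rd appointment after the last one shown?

Every event lands on a Tuesday or Wednesday or Thursday (gaps cycle 1, 1, 5, 1, 1).
So the schedule is: every Tuesday, Wednesday and Thursday.
Next Tuesday: Aug 17 2004.
The following Wednesday is Aug 18 2004.
Next Thursday: Aug 19 2004.

Aug 19 2004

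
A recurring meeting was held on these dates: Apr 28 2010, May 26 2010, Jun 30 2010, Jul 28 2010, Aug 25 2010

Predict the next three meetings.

Sep 29 2010, Oct 27 2010, Nov 24 2010

Every date is a Wednesday; gaps 28, 35, 28, 28 days.
Each is the last Wednesday of its month (at least one falls on the 29th or later, ruling out '4th Wednesday').
September 2010 ends with Wednesday Sep 29 2010.
October 2010 ends with Wednesday Oct 27 2010.
November 2010 ends with Wednesday Nov 24 2010.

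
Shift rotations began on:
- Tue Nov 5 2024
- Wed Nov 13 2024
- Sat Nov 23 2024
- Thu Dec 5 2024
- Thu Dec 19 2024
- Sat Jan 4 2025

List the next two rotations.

Intervals are 8, 10, 12, 14, 16 days — an arithmetic progression with common difference 2.
Next gap: 18 days. Sat Jan 4 2025 + 18 days = Wed Jan 22 2025.
Next gap: 20 days. Wed Jan 22 2025 + 20 days = Tue Feb 11 2025.

Wed Jan 22 2025, Tue Feb 11 2025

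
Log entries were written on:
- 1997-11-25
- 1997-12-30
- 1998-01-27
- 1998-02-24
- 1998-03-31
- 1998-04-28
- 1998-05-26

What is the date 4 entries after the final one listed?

Every date is a Tuesday; gaps 35, 28, 28, 35, 28, 28 days.
Each is the last Tuesday of its month (at least one falls on the 29th or later, ruling out '4th Tuesday').
June 1998 ends with Tuesday 1998-06-30.
July 1998 ends with Tuesday 1998-07-28.
August 1998 ends with Tuesday 1998-08-25.
Last Tuesday of September 1998: 1998-09-29.

1998-09-29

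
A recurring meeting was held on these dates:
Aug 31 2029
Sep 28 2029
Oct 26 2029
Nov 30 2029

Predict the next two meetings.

Dec 28 2029, Jan 25 2030

These are Fridays with 28, 28, 35-day gaps.
Each is the final Friday of its month — Aug 31 2029 is past the 28th, so '4th Friday' doesn't fit.
December 2029 ends with Friday Dec 28 2029.
January 2030 ends with Friday Jan 25 2030.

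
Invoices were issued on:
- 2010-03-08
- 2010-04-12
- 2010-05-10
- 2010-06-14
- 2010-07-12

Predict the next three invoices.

2010-08-09, 2010-09-13, 2010-10-11

These are Mondays at 28- or 35-day spacing (35, 28, 35, 28).
The pattern: 2nd Monday of the month.
2nd Monday of August 2010: 2010-08-09.
September 2010 — 2nd Monday is 2010-09-13.
October 2010 — 2nd Monday is 2010-10-11.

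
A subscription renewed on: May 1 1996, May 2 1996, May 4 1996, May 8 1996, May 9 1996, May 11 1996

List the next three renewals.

May 15 1996, May 16 1996, May 18 1996

Every event lands on a Wednesday or Thursday or Saturday (gaps cycle 1, 2, 4, 1, 2).
So the schedule is: every Wednesday, Thursday and Saturday.
The following Wednesday is May 15 1996.
The following Thursday is May 16 1996.
Next Saturday: May 18 1996.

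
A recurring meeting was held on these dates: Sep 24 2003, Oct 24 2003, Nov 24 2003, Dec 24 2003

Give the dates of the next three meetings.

Jan 24 2004, Feb 24 2004, Mar 24 2004

The day-of-month is always 24 (30, 31, 30 days between events).
So this recurs on the 24th of each month.
January 2004: Jan 24 2004.
Next: February 2004 → Feb 24 2004.
Next: March 2004 → Mar 24 2004.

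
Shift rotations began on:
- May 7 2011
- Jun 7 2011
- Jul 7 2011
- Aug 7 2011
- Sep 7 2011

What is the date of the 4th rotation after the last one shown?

Each date is the 7th; the gaps (31, 30, 31, 31) track the month lengths.
The rule is the 7th of each month.
October 2011: Oct 7 2011.
November 2011: Nov 7 2011.
Next: December 2011 → Dec 7 2011.
January 2012: Jan 7 2012.

Jan 7 2012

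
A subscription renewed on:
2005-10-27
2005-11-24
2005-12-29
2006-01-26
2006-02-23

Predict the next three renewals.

2006-03-30, 2006-04-27, 2006-05-25

Every date is a Thursday; gaps 28, 35, 28, 28 days.
Each is the last Thursday of its month (at least one falls on the 29th or later, ruling out '4th Thursday').
Last Thursday of March 2006: 2006-03-30.
Last Thursday of April 2006: 2006-04-27.
Last Thursday of May 2006: 2006-05-25.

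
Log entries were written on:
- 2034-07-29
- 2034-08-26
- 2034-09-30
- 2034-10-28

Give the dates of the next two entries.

These are Saturdays with 28, 35, 28-day gaps.
Each is the final Saturday of its month — 2034-07-29 is past the 28th, so '4th Saturday' doesn't fit.
Last Saturday of November 2034: 2034-11-25.
December 2034 ends with Saturday 2034-12-30.

2034-11-25, 2034-12-30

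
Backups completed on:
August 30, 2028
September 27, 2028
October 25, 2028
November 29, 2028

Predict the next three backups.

December 27, 2028; January 31, 2029; February 28, 2029

Every date is a Wednesday; gaps 28, 28, 35 days.
Each is the last Wednesday of its month (at least one falls on the 29th or later, ruling out '4th Wednesday').
Last Wednesday of December 2028: December 27, 2028.
Last Wednesday of January 2029: January 31, 2029.
February 2029 ends with Wednesday February 28, 2029.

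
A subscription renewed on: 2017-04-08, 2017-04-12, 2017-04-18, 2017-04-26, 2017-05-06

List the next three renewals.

2017-05-18, 2017-06-01, 2017-06-17

Gaps: 4, 6, 8, 10 days — each gap is 2 larger than the previous one.
Next gap: 12 days. 2017-05-06 + 12 days = 2017-05-18.
Next gap: 14 days. 2017-05-18 + 14 days = 2017-06-01.
Next gap: 16 days. 2017-06-01 + 16 days = 2017-06-17.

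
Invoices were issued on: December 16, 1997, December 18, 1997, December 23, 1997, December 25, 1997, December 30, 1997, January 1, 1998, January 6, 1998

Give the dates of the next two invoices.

Gaps: 2, 5, 2, 5, 2, 5 days — not constant, but cyclic with period 2.
The events fall on every Tuesday and Thursday.
Next Thursday: January 8, 1998.
The following Tuesday is January 13, 1998.

January 8, 1998; January 13, 1998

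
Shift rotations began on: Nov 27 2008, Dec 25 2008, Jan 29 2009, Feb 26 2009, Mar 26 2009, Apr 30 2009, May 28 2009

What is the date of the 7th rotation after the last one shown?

All Thursdays; the gaps (28, 35, 28, 28, 35, 28) vary with month length.
This is the last Thursday of each month.
Last Thursday of June 2009: Jun 25 2009.
Last Thursday of July 2009: Jul 30 2009.
August 2009 ends with Thursday Aug 27 2009.
September 2009 ends with Thursday Sep 24 2009.
October 2009 ends with Thursday Oct 29 2009.
November 2009 ends with Thursday Nov 26 2009.
December 2009 ends with Thursday Dec 31 2009.

Dec 31 2009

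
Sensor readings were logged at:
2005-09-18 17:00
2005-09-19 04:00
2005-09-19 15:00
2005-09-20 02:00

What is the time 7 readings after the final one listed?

2005-09-23 07:00

Gaps: 11, 11, 11 hours — each event is 11 hours after the previous one.
2005-09-20 02:00 + 11 h = 2005-09-20 13:00.
2005-09-20 13:00 + 11 h = 2005-09-21 00:00.
2005-09-21 00:00 + 11 h = 2005-09-21 11:00.
2005-09-21 11:00 + 11 h = 2005-09-21 22:00.
2005-09-21 22:00 + 11 h = 2005-09-22 09:00.
2005-09-22 09:00 + 11 h = 2005-09-22 20:00.
2005-09-22 20:00 + 11 h = 2005-09-23 07:00.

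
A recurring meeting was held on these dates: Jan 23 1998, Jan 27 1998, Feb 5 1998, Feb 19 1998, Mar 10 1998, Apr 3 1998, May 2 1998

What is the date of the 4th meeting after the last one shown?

The spacing grows by 5 each time: 4, 9, 14, 19, 24, 29 days.
Next gap: 34 days. May 2 1998 + 34 days = Jun 5 1998.
Next gap: 39 days. Jun 5 1998 + 39 days = Jul 14 1998.
Next gap: 44 days. Jul 14 1998 + 44 days = Aug 27 1998.
Next gap: 49 days. Aug 27 1998 + 49 days = Oct 15 1998.

Oct 15 1998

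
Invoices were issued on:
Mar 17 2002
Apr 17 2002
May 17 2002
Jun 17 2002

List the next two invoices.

Jul 17 2002, Aug 17 2002

Each date is the 17th; the gaps (31, 30, 31) track the month lengths.
The rule is the 17th of each month.
July 2002: Jul 17 2002.
August 2002: Aug 17 2002.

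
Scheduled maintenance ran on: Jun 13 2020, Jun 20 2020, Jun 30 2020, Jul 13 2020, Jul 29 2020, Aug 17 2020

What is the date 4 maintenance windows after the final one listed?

The spacing grows by 3 each time: 7, 10, 13, 16, 19 days.
Next gap: 22 days. Aug 17 2020 + 22 days = Sep 8 2020.
Next gap: 25 days. Sep 8 2020 + 25 days = Oct 3 2020.
Next gap: 28 days. Oct 3 2020 + 28 days = Oct 31 2020.
Next gap: 31 days. Oct 31 2020 + 31 days = Dec 1 2020.

Dec 1 2020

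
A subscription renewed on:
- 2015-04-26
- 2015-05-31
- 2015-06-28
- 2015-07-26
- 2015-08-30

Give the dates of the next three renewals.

2015-09-27, 2015-10-25, 2015-11-29

All Sundays; the gaps (35, 28, 28, 35) vary with month length.
This is the last Sunday of each month.
September 2015 ends with Sunday 2015-09-27.
Last Sunday of October 2015: 2015-10-25.
Last Sunday of November 2015: 2015-11-29.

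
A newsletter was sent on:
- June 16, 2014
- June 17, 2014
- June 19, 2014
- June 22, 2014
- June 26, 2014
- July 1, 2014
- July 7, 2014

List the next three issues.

The spacing grows by 1 each time: 1, 2, 3, 4, 5, 6 days.
Next gap: 7 days. July 7, 2014 + 7 days = July 14, 2014.
Next gap: 8 days. July 14, 2014 + 8 days = July 22, 2014.
Next gap: 9 days. July 22, 2014 + 9 days = July 31, 2014.

July 14, 2014; July 22, 2014; July 31, 2014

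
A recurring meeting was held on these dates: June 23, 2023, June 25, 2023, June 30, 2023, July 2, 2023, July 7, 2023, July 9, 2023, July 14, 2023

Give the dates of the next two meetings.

July 16, 2023; July 21, 2023

Every event lands on a Friday or Sunday (gaps cycle 2, 5, 2, 5, 2, 5).
So the schedule is: every Friday and Sunday.
The following Sunday is July 16, 2023.
Next Friday: July 21, 2023.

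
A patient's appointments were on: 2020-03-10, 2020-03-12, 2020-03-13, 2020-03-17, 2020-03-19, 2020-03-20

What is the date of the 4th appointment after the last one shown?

2020-03-31

Gaps: 2, 1, 4, 2, 1 days — not constant, but cyclic with period 3.
The events fall on every Tuesday, Thursday and Friday.
Next Tuesday: 2020-03-24.
Next Thursday: 2020-03-26.
The following Friday is 2020-03-27.
Next Tuesday: 2020-03-31.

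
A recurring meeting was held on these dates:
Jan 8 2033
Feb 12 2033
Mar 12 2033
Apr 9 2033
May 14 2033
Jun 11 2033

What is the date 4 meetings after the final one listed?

Gaps: 35, 28, 28, 35, 28 days — a mix of 28 and 35. Every date is a Saturday.
Each is the 2nd Saturday of its month.
July 2033 — 2nd Saturday is Jul 9 2033.
2nd Saturday of August 2033: Aug 13 2033.
September 2033 — 2nd Saturday is Sep 10 2033.
October 2033 — 2nd Saturday is Oct 8 2033.

Oct 8 2033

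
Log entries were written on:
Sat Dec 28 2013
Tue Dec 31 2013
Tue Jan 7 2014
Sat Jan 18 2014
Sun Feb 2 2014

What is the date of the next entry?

Intervals are 3, 7, 11, 15 days — an arithmetic progression with common difference 4.
Next gap: 19 days. Sun Feb 2 2014 + 19 days = Fri Feb 21 2014.

Fri Feb 21 2014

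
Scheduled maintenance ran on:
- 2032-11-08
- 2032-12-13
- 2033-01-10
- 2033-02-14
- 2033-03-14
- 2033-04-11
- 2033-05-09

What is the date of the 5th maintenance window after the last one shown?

2033-10-10

Gaps: 35, 28, 35, 28, 28, 28 days — a mix of 28 and 35. Every date is a Monday.
Each is the 2nd Monday of its month.
June 2033 — 2nd Monday is 2033-06-13.
2nd Monday of July 2033: 2033-07-11.
2nd Monday of August 2033: 2033-08-08.
September 2033 — 2nd Monday is 2033-09-12.
October 2033 — 2nd Monday is 2033-10-10.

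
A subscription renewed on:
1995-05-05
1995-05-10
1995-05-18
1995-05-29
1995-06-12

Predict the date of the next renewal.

1995-06-29

Intervals are 5, 8, 11, 14 days — an arithmetic progression with common difference 3.
Next gap: 17 days. 1995-06-12 + 17 days = 1995-06-29.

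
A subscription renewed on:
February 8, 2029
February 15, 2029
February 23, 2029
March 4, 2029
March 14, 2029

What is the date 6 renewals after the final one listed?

Intervals are 7, 8, 9, 10 days — an arithmetic progression with common difference 1.
Next gap: 11 days. March 14, 2029 + 11 days = March 25, 2029.
Next gap: 12 days. March 25, 2029 + 12 days = April 6, 2029.
Next gap: 13 days. April 6, 2029 + 13 days = April 19, 2029.
Next gap: 14 days. April 19, 2029 + 14 days = May 3, 2029.
Next gap: 15 days. May 3, 2029 + 15 days = May 18, 2029.
Next gap: 16 days. May 18, 2029 + 16 days = June 3, 2029.

June 3, 2029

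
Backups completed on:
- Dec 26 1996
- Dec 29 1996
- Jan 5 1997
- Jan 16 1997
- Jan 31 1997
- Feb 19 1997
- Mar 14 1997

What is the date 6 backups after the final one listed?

Oct 22 1997

Intervals are 3, 7, 11, 15, 19, 23 days — an arithmetic progression with common difference 4.
Next gap: 27 days. Mar 14 1997 + 27 days = Apr 10 1997.
Next gap: 31 days. Apr 10 1997 + 31 days = May 11 1997.
Next gap: 35 days. May 11 1997 + 35 days = Jun 15 1997.
Next gap: 39 days. Jun 15 1997 + 39 days = Jul 24 1997.
Next gap: 43 days. Jul 24 1997 + 43 days = Sep 5 1997.
Next gap: 47 days. Sep 5 1997 + 47 days = Oct 22 1997.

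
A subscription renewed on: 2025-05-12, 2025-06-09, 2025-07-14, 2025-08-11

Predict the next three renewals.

Gaps: 28, 35, 28 days — a mix of 28 and 35. Every date is a Monday.
Each is the 2nd Monday of its month.
2nd Monday of September 2025: 2025-09-08.
2nd Monday of October 2025: 2025-10-13.
2nd Monday of November 2025: 2025-11-10.

2025-09-08, 2025-10-13, 2025-11-10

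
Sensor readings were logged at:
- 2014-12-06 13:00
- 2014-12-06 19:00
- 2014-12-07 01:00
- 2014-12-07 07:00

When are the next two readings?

Gaps: 6, 6, 6 hours — each event is 6 hours after the previous one.
2014-12-07 07:00 + 6 h = 2014-12-07 13:00.
2014-12-07 13:00 + 6 h = 2014-12-07 19:00.

2014-12-07 13:00, 2014-12-07 19:00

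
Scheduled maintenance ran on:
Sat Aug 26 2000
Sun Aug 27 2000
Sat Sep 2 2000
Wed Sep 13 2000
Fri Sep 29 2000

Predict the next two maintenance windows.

Fri Oct 20 2000, Wed Nov 15 2000

Gaps: 1, 6, 11, 16 days — each gap is 5 larger than the previous one.
Next gap: 21 days. Fri Sep 29 2000 + 21 days = Fri Oct 20 2000.
Next gap: 26 days. Fri Oct 20 2000 + 26 days = Wed Nov 15 2000.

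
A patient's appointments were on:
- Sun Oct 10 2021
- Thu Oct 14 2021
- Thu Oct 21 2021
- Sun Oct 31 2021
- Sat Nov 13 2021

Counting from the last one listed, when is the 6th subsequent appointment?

Intervals are 4, 7, 10, 13 days — an arithmetic progression with common difference 3.
Next gap: 16 days. Sat Nov 13 2021 + 16 days = Mon Nov 29 2021.
Next gap: 19 days. Mon Nov 29 2021 + 19 days = Sat Dec 18 2021.
Next gap: 22 days. Sat Dec 18 2021 + 22 days = Sun Jan 9 2022.
Next gap: 25 days. Sun Jan 9 2022 + 25 days = Thu Feb 3 2022.
Next gap: 28 days. Thu Feb 3 2022 + 28 days = Thu Mar 3 2022.
Next gap: 31 days. Thu Mar 3 2022 + 31 days = Sun Apr 3 2022.

Sun Apr 3 2022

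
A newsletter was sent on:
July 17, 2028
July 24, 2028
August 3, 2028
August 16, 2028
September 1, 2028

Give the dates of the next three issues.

Intervals are 7, 10, 13, 16 days — an arithmetic progression with common difference 3.
Next gap: 19 days. September 1, 2028 + 19 days = September 20, 2028.
Next gap: 22 days. September 20, 2028 + 22 days = October 12, 2028.
Next gap: 25 days. October 12, 2028 + 25 days = November 6, 2028.

September 20, 2028; October 12, 2028; November 6, 2028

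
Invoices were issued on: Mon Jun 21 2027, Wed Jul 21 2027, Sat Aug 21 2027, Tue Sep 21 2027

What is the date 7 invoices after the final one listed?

Fri Apr 21 2028

The day-of-month is always 21 (30, 31, 31 days between events).
So this recurs on the 21st of each month.
October 2027: Thu Oct 21 2027.
Next: November 2027 → Sun Nov 21 2027.
Next: December 2027 → Tue Dec 21 2027.
January 2028: Fri Jan 21 2028.
Next: February 2028 → Mon Feb 21 2028.
March 2028: Tue Mar 21 2028.
April 2028: Fri Apr 21 2028.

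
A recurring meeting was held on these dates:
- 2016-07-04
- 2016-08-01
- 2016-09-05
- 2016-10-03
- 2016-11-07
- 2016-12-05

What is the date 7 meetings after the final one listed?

These are Mondays at 28- or 35-day spacing (28, 35, 28, 35, 28).
The pattern: 1st Monday of the month.
1st Monday of January 2017: 2017-01-02.
February 2017 — 1st Monday is 2017-02-06.
1st Monday of March 2017: 2017-03-06.
1st Monday of April 2017: 2017-04-03.
1st Monday of May 2017: 2017-05-01.
June 2017 — 1st Monday is 2017-06-05.
1st Monday of July 2017: 2017-07-03.

2017-07-03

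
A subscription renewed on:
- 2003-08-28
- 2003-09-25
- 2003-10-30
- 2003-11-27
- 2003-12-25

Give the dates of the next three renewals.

2004-01-29, 2004-02-26, 2004-03-25

All Thursdays; the gaps (28, 35, 28, 28) vary with month length.
This is the last Thursday of each month.
Last Thursday of January 2004: 2004-01-29.
Last Thursday of February 2004: 2004-02-26.
Last Thursday of March 2004: 2004-03-25.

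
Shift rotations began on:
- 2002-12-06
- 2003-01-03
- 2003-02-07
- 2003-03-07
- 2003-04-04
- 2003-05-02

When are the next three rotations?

2003-06-06, 2003-07-04, 2003-08-01

All dates are Fridays, 28, 35, 28, 28, 28 days apart.
Specifically, the 1st Friday of each month.
June 2003 — 1st Friday is 2003-06-06.
July 2003 — 1st Friday is 2003-07-04.
August 2003 — 1st Friday is 2003-08-01.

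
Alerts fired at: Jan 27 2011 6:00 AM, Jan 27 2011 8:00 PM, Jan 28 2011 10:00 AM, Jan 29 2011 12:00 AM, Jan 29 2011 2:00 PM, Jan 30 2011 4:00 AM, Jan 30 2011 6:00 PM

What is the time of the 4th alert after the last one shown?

Feb 2 2011 2:00 AM

Spacing: 14, 14, 14, 14, 14, 14 h — constant 14 h.
Jan 30 2011 6:00 PM + 14 h = Jan 31 2011 8:00 AM.
Jan 31 2011 8:00 AM + 14 h = Jan 31 2011 10:00 PM.
Jan 31 2011 10:00 PM + 14 h = Feb 1 2011 12:00 PM.
Feb 1 2011 12:00 PM + 14 h = Feb 2 2011 2:00 AM.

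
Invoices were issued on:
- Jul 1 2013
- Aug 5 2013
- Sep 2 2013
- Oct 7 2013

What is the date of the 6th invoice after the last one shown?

All dates are Mondays, 35, 28, 35 days apart.
Specifically, the 1st Monday of each month.
1st Monday of November 2013: Nov 4 2013.
1st Monday of December 2013: Dec 2 2013.
January 2014 — 1st Monday is Jan 6 2014.
February 2014 — 1st Monday is Feb 3 2014.
March 2014 — 1st Monday is Mar 3 2014.
April 2014 — 1st Monday is Apr 7 2014.

Apr 7 2014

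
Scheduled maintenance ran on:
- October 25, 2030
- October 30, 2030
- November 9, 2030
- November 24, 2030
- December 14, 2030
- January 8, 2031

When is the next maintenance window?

February 7, 2031

The spacing grows by 5 each time: 5, 10, 15, 20, 25 days.
Next gap: 30 days. January 8, 2031 + 30 days = February 7, 2031.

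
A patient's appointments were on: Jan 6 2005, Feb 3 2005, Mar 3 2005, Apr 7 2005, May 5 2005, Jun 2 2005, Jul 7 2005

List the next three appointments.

Aug 4 2005, Sep 1 2005, Oct 6 2005

Gaps: 28, 28, 35, 28, 28, 35 days — a mix of 28 and 35. Every date is a Thursday.
Each is the 1st Thursday of its month.
1st Thursday of August 2005: Aug 4 2005.
1st Thursday of September 2005: Sep 1 2005.
1st Thursday of October 2005: Oct 6 2005.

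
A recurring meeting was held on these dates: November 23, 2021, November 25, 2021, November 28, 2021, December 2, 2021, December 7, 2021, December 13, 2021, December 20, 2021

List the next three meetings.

December 28, 2021; January 6, 2022; January 16, 2022

The spacing grows by 1 each time: 2, 3, 4, 5, 6, 7 days.
Next gap: 8 days. December 20, 2021 + 8 days = December 28, 2021.
Next gap: 9 days. December 28, 2021 + 9 days = January 6, 2022.
Next gap: 10 days. January 6, 2022 + 10 days = January 16, 2022.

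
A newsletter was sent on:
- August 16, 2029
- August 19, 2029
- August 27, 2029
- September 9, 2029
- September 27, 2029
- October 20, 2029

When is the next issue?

November 17, 2029

Gaps: 3, 8, 13, 18, 23 days — each gap is 5 larger than the previous one.
Next gap: 28 days. October 20, 2029 + 28 days = November 17, 2029.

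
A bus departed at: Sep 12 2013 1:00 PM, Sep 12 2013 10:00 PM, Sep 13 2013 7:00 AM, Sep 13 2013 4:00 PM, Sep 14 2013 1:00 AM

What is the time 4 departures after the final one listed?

Sep 15 2013 1:00 PM

The interval is a steady 9 hours (9, 9, 9, 9).
Sep 14 2013 1:00 AM + 9 h = Sep 14 2013 10:00 AM.
Sep 14 2013 10:00 AM + 9 h = Sep 14 2013 7:00 PM.
Sep 14 2013 7:00 PM + 9 h = Sep 15 2013 4:00 AM.
Sep 15 2013 4:00 AM + 9 h = Sep 15 2013 1:00 PM.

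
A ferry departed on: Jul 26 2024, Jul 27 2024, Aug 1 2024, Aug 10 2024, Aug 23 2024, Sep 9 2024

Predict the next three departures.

Intervals are 1, 5, 9, 13, 17 days — an arithmetic progression with common difference 4.
Next gap: 21 days. Sep 9 2024 + 21 days = Sep 30 2024.
Next gap: 25 days. Sep 30 2024 + 25 days = Oct 25 2024.
Next gap: 29 days. Oct 25 2024 + 29 days = Nov 23 2024.

Sep 30 2024, Oct 25 2024, Nov 23 2024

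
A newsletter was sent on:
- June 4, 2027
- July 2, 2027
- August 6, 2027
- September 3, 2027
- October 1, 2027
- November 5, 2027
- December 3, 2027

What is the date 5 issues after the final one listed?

May 5, 2028

All dates are Fridays, 28, 35, 28, 28, 35, 28 days apart.
Specifically, the 1st Friday of each month.
1st Friday of January 2028: January 7, 2028.
1st Friday of February 2028: February 4, 2028.
1st Friday of March 2028: March 3, 2028.
April 2028 — 1st Friday is April 7, 2028.
May 2028 — 1st Friday is May 5, 2028.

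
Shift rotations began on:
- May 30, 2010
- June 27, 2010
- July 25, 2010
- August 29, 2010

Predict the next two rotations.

All Sundays; the gaps (28, 28, 35) vary with month length.
This is the last Sunday of each month.
September 2010 ends with Sunday September 26, 2010.
October 2010 ends with Sunday October 31, 2010.

September 26, 2010; October 31, 2010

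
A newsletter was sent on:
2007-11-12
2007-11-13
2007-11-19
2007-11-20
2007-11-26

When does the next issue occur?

Every event lands on a Monday or Tuesday (gaps cycle 1, 6, 1, 6).
So the schedule is: every Monday and Tuesday.
The following Tuesday is 2007-11-27.

2007-11-27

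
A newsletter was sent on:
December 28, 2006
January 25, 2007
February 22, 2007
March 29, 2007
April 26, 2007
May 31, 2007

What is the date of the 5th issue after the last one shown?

Every date is a Thursday; gaps 28, 28, 35, 28, 35 days.
Each is the last Thursday of its month (at least one falls on the 29th or later, ruling out '4th Thursday').
Last Thursday of June 2007: June 28, 2007.
Last Thursday of July 2007: July 26, 2007.
Last Thursday of August 2007: August 30, 2007.
Last Thursday of September 2007: September 27, 2007.
Last Thursday of October 2007: October 25, 2007.

October 25, 2007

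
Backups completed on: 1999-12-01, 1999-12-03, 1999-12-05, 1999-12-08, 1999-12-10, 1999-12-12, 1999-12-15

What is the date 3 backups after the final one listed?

Gaps: 2, 2, 3, 2, 2, 3 days — not constant, but cyclic with period 3.
The events fall on every Wednesday, Friday and Sunday.
The following Friday is 1999-12-17.
The following Sunday is 1999-12-19.
The following Wednesday is 1999-12-22.

1999-12-22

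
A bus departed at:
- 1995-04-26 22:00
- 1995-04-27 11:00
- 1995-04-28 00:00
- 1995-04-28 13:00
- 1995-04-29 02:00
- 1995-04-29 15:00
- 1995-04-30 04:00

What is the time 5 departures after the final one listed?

1995-05-02 21:00

Spacing: 13, 13, 13, 13, 13, 13 h — constant 13 h.
1995-04-30 04:00 + 13 h = 1995-04-30 17:00.
1995-04-30 17:00 + 13 h = 1995-05-01 06:00.
1995-05-01 06:00 + 13 h = 1995-05-01 19:00.
1995-05-01 19:00 + 13 h = 1995-05-02 08:00.
1995-05-02 08:00 + 13 h = 1995-05-02 21:00.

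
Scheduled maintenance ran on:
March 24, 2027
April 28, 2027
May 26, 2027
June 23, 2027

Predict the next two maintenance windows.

All dates are Wednesdays, 35, 28, 28 days apart.
Specifically, the 4th Wednesday of each month.
4th Wednesday of July 2027: July 28, 2027.
4th Wednesday of August 2027: August 25, 2027.

July 28, 2027; August 25, 2027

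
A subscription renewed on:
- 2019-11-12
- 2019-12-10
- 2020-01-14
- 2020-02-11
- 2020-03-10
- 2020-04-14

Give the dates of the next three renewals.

2020-05-12, 2020-06-09, 2020-07-14

These are Tuesdays at 28- or 35-day spacing (28, 35, 28, 28, 35).
The pattern: 2nd Tuesday of the month.
May 2020 — 2nd Tuesday is 2020-05-12.
2nd Tuesday of June 2020: 2020-06-09.
2nd Tuesday of July 2020: 2020-07-14.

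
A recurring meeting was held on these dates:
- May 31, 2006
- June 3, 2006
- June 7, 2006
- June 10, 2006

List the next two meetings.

June 14, 2006; June 17, 2006

Gaps: 3, 4, 3 days — not constant, but cyclic with period 2.
The events fall on every Wednesday and Saturday.
Next Wednesday: June 14, 2006.
Next Saturday: June 17, 2006.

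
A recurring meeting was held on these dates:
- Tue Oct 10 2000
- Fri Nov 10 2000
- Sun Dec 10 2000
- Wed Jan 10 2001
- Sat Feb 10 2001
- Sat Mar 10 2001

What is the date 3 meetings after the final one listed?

Gaps: 31, 30, 31, 31, 28 days — not constant. Every event is on the 10th of the month.
Pattern: the 10th of each month.
Next: April 2001 → Tue Apr 10 2001.
May 2001: Thu May 10 2001.
Next: June 2001 → Sun Jun 10 2001.

Sun Jun 10 2001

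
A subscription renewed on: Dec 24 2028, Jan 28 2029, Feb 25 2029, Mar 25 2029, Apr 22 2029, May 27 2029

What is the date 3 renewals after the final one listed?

All dates are Sundays, 35, 28, 28, 28, 35 days apart.
Specifically, the 4th Sunday of each month.
4th Sunday of June 2029: Jun 24 2029.
4th Sunday of July 2029: Jul 22 2029.
4th Sunday of August 2029: Aug 26 2029.

Aug 26 2029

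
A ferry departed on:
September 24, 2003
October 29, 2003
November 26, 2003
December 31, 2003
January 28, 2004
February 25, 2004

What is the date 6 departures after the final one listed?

August 25, 2004

All Wednesdays; the gaps (35, 28, 35, 28, 28) vary with month length.
This is the last Wednesday of each month.
March 2004 ends with Wednesday March 31, 2004.
Last Wednesday of April 2004: April 28, 2004.
May 2004 ends with Wednesday May 26, 2004.
Last Wednesday of June 2004: June 30, 2004.
Last Wednesday of July 2004: July 28, 2004.
Last Wednesday of August 2004: August 25, 2004.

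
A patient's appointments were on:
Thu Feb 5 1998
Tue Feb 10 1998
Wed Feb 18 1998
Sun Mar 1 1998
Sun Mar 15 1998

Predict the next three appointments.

Wed Apr 1 1998, Tue Apr 21 1998, Thu May 14 1998

The spacing grows by 3 each time: 5, 8, 11, 14 days.
Next gap: 17 days. Sun Mar 15 1998 + 17 days = Wed Apr 1 1998.
Next gap: 20 days. Wed Apr 1 1998 + 20 days = Tue Apr 21 1998.
Next gap: 23 days. Tue Apr 21 1998 + 23 days = Thu May 14 1998.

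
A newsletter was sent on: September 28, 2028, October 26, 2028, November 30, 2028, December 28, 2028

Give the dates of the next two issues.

January 25, 2029; February 22, 2029

These are Thursdays with 28, 35, 28-day gaps.
Each is the final Thursday of its month — November 30, 2028 is past the 28th, so '4th Thursday' doesn't fit.
Last Thursday of January 2029: January 25, 2029.
Last Thursday of February 2029: February 22, 2029.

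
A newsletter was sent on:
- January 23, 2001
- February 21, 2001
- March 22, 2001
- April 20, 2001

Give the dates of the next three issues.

May 19, 2001; June 17, 2001; July 16, 2001

Gaps between consecutive events: 29, 29, 29 days — a constant 29-day interval.
April 20, 2001 + 29 days = May 19, 2001.
May 19, 2001 + 29 days = June 17, 2001.
June 17, 2001 + 29 days = July 16, 2001.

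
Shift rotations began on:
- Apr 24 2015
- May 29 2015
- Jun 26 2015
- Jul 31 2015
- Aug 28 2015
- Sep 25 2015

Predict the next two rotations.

These are Fridays with 35, 28, 35, 28, 28-day gaps.
Each is the final Friday of its month — May 29 2015 is past the 28th, so '4th Friday' doesn't fit.
Last Friday of October 2015: Oct 30 2015.
Last Friday of November 2015: Nov 27 2015.

Oct 30 2015, Nov 27 2015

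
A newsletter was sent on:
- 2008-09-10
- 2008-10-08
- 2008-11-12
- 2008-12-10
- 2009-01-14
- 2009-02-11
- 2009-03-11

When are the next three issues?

These are Wednesdays at 28- or 35-day spacing (28, 35, 28, 35, 28, 28).
The pattern: 2nd Wednesday of the month.
April 2009 — 2nd Wednesday is 2009-04-08.
May 2009 — 2nd Wednesday is 2009-05-13.
2nd Wednesday of June 2009: 2009-06-10.

2009-04-08, 2009-05-13, 2009-06-10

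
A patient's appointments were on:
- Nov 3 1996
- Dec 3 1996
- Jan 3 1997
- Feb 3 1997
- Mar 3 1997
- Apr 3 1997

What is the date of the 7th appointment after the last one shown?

Nov 3 1997

The day-of-month is always 3 (30, 31, 31, 28, 31 days between events).
So this recurs on the 3rd of each month.
Next: May 1997 → May 3 1997.
Next: June 1997 → Jun 3 1997.
Next: July 1997 → Jul 3 1997.
August 1997: Aug 3 1997.
Next: September 1997 → Sep 3 1997.
Next: October 1997 → Oct 3 1997.
November 1997: Nov 3 1997.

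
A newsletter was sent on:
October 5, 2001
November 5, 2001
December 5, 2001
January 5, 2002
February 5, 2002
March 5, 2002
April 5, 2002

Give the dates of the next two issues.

Each date is the 5th; the gaps (31, 30, 31, 31, 28, 31) track the month lengths.
The rule is the 5th of each month.
Next: May 2002 → May 5, 2002.
Next: June 2002 → June 5, 2002.

May 5, 2002; June 5, 2002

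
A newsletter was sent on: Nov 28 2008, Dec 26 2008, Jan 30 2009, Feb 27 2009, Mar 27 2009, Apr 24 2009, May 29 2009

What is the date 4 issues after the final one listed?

All Fridays; the gaps (28, 35, 28, 28, 28, 35) vary with month length.
This is the last Friday of each month.
Last Friday of June 2009: Jun 26 2009.
July 2009 ends with Friday Jul 31 2009.
August 2009 ends with Friday Aug 28 2009.
Last Friday of September 2009: Sep 25 2009.

Sep 25 2009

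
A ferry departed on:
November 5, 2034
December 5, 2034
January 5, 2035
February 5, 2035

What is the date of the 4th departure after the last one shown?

June 5, 2035

Gaps: 30, 31, 31 days — not constant. Every event is on the 5th of the month.
Pattern: the 5th of each month.
Next: March 2035 → March 5, 2035.
April 2035: April 5, 2035.
Next: May 2035 → May 5, 2035.
June 2035: June 5, 2035.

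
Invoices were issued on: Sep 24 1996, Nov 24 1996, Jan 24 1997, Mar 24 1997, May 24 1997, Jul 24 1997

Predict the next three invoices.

Gaps: 61, 61, 59, 61, 61 days — not constant. Every event is on the 24th of the month.
Pattern: the 24th of every 2 months.
September 1997: Sep 24 1997.
Next: November 1997 → Nov 24 1997.
January 1998: Jan 24 1998.

Sep 24 1997, Nov 24 1997, Jan 24 1998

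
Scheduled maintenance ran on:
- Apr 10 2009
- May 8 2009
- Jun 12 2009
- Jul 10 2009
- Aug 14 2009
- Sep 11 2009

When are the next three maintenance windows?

Gaps: 28, 35, 28, 35, 28 days — a mix of 28 and 35. Every date is a Friday.
Each is the 2nd Friday of its month.
2nd Friday of October 2009: Oct 9 2009.
2nd Friday of November 2009: Nov 13 2009.
2nd Friday of December 2009: Dec 11 2009.

Oct 9 2009, Nov 13 2009, Dec 11 2009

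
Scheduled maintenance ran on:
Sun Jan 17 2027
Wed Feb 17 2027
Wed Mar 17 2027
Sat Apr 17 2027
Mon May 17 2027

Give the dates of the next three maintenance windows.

Thu Jun 17 2027, Sat Jul 17 2027, Tue Aug 17 2027

Each date is the 17th; the gaps (31, 28, 31, 30) track the month lengths.
The rule is the 17th of each month.
June 2027: Thu Jun 17 2027.
Next: July 2027 → Sat Jul 17 2027.
Next: August 2027 → Tue Aug 17 2027.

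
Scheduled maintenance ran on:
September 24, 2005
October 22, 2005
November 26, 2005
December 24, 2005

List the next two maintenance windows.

January 28, 2006; February 25, 2006

These are Saturdays at 28- or 35-day spacing (28, 35, 28).
The pattern: 4th Saturday of the month.
4th Saturday of January 2006: January 28, 2006.
4th Saturday of February 2006: February 25, 2006.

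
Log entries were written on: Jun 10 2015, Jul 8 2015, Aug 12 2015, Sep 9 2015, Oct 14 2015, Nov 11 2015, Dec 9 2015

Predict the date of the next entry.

Gaps: 28, 35, 28, 35, 28, 28 days — a mix of 28 and 35. Every date is a Wednesday.
Each is the 2nd Wednesday of its month.
2nd Wednesday of January 2016: Jan 13 2016.

Jan 13 2016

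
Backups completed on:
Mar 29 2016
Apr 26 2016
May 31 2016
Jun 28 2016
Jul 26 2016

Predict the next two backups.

Aug 30 2016, Sep 27 2016

All Tuesdays; the gaps (28, 35, 28, 28) vary with month length.
This is the last Tuesday of each month.
August 2016 ends with Tuesday Aug 30 2016.
Last Tuesday of September 2016: Sep 27 2016.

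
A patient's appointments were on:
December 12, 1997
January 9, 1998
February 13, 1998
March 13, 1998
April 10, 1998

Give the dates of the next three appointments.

All dates are Fridays, 28, 35, 28, 28 days apart.
Specifically, the 2nd Friday of each month.
2nd Friday of May 1998: May 8, 1998.
June 1998 — 2nd Friday is June 12, 1998.
July 1998 — 2nd Friday is July 10, 1998.

May 8, 1998; June 12, 1998; July 10, 1998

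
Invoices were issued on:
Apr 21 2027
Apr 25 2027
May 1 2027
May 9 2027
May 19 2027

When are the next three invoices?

May 31 2027, Jun 14 2027, Jun 30 2027

Gaps: 4, 6, 8, 10 days — each gap is 2 larger than the previous one.
Next gap: 12 days. May 19 2027 + 12 days = May 31 2027.
Next gap: 14 days. May 31 2027 + 14 days = Jun 14 2027.
Next gap: 16 days. Jun 14 2027 + 16 days = Jun 30 2027.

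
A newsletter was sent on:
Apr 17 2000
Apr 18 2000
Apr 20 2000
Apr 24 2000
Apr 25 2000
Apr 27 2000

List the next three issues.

May 1 2000, May 2 2000, May 4 2000

The gap pattern 1, 2, 4, 1, 2 repeats every 3 events.
These are the Mondays, Tuesdays and Thursdays of each week.
The following Monday is May 1 2000.
Next Tuesday: May 2 2000.
The following Thursday is May 4 2000.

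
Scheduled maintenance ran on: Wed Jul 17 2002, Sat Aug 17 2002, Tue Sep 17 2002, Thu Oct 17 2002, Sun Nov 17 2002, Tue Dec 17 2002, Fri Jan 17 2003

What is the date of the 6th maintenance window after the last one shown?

Each date is the 17th; the gaps (31, 31, 30, 31, 30, 31) track the month lengths.
The rule is the 17th of each month.
Next: February 2003 → Mon Feb 17 2003.
March 2003: Mon Mar 17 2003.
Next: April 2003 → Thu Apr 17 2003.
May 2003: Sat May 17 2003.
June 2003: Tue Jun 17 2003.
Next: July 2003 → Thu Jul 17 2003.

Thu Jul 17 2003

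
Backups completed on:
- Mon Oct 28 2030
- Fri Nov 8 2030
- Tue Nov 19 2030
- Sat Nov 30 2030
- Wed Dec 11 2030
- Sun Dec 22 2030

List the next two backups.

Thu Jan 2 2031, Mon Jan 13 2031

The spacing is 11, 11, 11, 11, 11 days — always 11 days.
Sun Dec 22 2030 + 11 days = Thu Jan 2 2031.
Thu Jan 2 2031 + 11 days = Mon Jan 13 2031.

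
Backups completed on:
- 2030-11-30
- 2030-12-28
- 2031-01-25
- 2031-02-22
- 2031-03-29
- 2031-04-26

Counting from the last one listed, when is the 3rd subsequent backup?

These are Saturdays with 28, 28, 28, 35, 28-day gaps.
Each is the final Saturday of its month — 2030-11-30 is past the 28th, so '4th Saturday' doesn't fit.
Last Saturday of May 2031: 2031-05-31.
June 2031 ends with Saturday 2031-06-28.
July 2031 ends with Saturday 2031-07-26.

2031-07-26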